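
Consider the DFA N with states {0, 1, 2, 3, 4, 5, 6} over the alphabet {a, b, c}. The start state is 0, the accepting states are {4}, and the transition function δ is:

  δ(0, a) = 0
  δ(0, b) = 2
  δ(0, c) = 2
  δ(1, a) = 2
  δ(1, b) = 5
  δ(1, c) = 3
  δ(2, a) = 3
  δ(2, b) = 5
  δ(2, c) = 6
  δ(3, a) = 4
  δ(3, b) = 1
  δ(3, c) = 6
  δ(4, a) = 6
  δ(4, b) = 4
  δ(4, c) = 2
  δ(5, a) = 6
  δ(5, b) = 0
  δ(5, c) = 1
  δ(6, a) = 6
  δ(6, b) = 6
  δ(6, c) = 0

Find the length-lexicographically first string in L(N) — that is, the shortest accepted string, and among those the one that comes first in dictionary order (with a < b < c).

A breadth-first search from 0 reaches an accepting state first via the path 0 → 2 → 3 → 4 on input baa.
No string of length < 3 is accepted (BFS exhausts all shorter strings without reaching an accepting state), and baa is the lexicographically least accepting string of length 3.

baa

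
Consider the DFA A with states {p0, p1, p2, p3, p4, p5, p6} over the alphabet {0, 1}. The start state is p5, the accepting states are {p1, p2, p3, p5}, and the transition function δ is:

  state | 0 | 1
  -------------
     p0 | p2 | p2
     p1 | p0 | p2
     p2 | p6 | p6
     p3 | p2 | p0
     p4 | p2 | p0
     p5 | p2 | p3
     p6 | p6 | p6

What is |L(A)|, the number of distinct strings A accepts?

6

The useful subgraph on states {p0, p2, p3, p5} is acyclic, so L(A) is finite; the longest accepting path visits 4 useful states, giving maximum string length 3.
Counting accepting paths from p5 by length: 1 of length 0, 2 of length 1, 1 of length 2, 2 of length 3. Total 6.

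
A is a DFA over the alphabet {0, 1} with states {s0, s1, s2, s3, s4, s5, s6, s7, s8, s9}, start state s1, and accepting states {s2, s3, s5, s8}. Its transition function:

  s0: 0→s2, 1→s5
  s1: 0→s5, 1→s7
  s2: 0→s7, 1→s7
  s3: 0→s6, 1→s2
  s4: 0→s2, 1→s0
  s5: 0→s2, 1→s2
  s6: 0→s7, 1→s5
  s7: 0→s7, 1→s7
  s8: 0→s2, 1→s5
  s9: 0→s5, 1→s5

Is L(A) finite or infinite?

The useful states (reachable from s1 and able to reach an accepting state) are {s1, s2, s5}.
Restricted to these states the transition graph has no cycle, so every accepting path has bounded length and L is finite.

finite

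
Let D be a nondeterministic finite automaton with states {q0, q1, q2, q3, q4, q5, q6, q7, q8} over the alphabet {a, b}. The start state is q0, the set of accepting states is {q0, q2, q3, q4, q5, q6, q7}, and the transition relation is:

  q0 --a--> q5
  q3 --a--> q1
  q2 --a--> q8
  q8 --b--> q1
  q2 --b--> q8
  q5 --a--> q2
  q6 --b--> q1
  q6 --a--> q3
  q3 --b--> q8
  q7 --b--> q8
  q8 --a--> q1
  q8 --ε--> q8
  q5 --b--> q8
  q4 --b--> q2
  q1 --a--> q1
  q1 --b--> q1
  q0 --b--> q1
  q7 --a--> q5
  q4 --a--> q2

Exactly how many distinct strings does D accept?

The useful subgraph on states {q0, q2, q5} is acyclic, so L(D) is finite; the longest accepting path visits 3 useful states, giving maximum string length 2.
Counting accepting paths from q0 by length: 1 of length 0, 1 of length 1, 1 of length 2. Total 3.

3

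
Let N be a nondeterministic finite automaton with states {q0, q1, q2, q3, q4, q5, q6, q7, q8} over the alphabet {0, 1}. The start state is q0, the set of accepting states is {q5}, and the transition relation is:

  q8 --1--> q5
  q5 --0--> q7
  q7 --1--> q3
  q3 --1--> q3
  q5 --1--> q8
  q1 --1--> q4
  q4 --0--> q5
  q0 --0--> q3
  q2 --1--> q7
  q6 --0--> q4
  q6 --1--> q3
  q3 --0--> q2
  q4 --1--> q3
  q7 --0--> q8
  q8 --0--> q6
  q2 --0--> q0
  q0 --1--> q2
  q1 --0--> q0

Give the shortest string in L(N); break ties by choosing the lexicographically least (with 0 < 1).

1101

A breadth-first search from q0 reaches an accepting state first via the path q0 → q2 → q7 → q8 → q5 on input 1101.
No string of length < 4 is accepted (BFS exhausts all shorter strings without reaching an accepting state), and 1101 is the lexicographically least accepting string of length 4.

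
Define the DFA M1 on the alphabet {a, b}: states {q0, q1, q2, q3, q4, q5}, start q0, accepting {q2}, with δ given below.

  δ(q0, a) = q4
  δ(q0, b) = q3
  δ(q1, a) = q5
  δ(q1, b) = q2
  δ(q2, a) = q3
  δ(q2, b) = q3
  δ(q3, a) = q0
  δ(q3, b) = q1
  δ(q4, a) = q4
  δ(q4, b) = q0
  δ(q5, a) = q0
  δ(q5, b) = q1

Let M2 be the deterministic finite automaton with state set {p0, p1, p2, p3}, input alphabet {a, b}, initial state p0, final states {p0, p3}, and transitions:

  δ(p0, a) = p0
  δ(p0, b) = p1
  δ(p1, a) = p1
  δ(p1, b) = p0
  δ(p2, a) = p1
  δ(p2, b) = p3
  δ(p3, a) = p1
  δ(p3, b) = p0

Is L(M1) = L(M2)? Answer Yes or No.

No

The string bbb is accepted by M1 but rejected by M2.
So L(M1) ≠ L(M2).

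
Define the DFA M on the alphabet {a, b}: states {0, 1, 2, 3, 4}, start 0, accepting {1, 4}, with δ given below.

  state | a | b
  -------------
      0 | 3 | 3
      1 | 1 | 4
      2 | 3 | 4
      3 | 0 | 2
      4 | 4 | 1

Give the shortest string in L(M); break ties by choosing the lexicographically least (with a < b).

A breadth-first search from 0 reaches an accepting state first via the path 0 → 3 → 2 → 4 on input abb.
No string of length < 3 is accepted (BFS exhausts all shorter strings without reaching an accepting state), and abb is the lexicographically least accepting string of length 3.

abb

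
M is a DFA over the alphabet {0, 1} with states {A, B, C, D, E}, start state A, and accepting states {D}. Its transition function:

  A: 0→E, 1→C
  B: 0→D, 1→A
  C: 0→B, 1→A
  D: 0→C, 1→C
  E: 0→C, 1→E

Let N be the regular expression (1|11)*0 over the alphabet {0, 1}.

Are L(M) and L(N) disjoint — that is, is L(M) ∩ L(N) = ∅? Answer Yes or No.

Yes

Converting the expression N to a DFA (subset construction, then merging equivalent states) gives the minimal DFA with states {n0, n1, n2}, start state n0, accepting states {n1} and transitions n0: 0→n1, 1→n0; n1: 0→n2, 1→n2; n2: 0→n2, 1→n2.
Exploring the product automaton M × N from the start pair (A, n0), following both machines on each input symbol, reaches 9 state pairs: (A, n0), (E, n1), (C, n0), (C, n2), (E, n2), (B, n1), (B, n2), (A, n2), (D, n2).
M accepts in {D} and N accepts in {n1}; no reachable pair has both components accepting, so no string drives both machines to acceptance simultaneously and L(M) ∩ L(N) = ∅.
So no string is accepted by both, and the intersection is empty.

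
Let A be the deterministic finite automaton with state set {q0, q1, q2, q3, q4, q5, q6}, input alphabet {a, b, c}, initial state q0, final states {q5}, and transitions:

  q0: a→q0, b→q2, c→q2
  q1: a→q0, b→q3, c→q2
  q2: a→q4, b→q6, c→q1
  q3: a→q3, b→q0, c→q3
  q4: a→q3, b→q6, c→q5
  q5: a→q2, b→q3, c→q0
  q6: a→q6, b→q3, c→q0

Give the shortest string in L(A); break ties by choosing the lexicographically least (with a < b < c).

A breadth-first search from q0 reaches an accepting state first via the path q0 → q2 → q4 → q5 on input bac.
No string of length < 3 is accepted (BFS exhausts all shorter strings without reaching an accepting state), and bac is the lexicographically least accepting string of length 3.

bac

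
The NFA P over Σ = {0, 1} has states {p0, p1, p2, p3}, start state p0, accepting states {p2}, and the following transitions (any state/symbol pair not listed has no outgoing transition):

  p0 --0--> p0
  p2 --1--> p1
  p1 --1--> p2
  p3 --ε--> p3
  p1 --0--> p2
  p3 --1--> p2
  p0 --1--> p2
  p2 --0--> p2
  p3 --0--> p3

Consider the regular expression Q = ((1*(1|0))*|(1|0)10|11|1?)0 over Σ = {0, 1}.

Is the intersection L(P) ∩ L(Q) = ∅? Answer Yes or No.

The string 10 is accepted by both P and Q.
Hence L(P) ∩ L(Q) ≠ ∅.

No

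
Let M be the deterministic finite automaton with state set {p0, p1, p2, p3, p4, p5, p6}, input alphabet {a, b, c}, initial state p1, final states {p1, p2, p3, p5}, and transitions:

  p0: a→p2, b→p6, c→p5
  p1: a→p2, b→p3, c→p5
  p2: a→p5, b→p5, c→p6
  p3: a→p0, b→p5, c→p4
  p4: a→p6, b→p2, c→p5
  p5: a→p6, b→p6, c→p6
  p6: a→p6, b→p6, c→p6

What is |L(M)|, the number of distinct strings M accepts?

15

The useful subgraph on states {p0, p1, p2, p3, p4, p5} is acyclic, so L(M) is finite; the longest accepting path visits 5 useful states, giving maximum string length 4.
Counting accepting paths from p1 by length: 1 of length 0, 3 of length 1, 3 of length 2, 4 of length 3, 4 of length 4. Total 15.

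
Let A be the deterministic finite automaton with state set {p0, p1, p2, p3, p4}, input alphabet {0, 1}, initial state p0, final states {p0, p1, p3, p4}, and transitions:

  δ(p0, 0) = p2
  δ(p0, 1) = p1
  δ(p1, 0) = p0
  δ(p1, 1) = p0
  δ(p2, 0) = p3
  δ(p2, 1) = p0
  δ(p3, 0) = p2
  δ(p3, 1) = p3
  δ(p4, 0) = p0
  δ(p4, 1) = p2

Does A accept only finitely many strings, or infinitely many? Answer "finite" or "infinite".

State p0 is reachable from the start and can reach an accepting state, and it lies on the cycle p0 → p1 → p0.
Traversing that cycle any number of times yields accepted strings of unbounded length, so the language is infinite.

infinite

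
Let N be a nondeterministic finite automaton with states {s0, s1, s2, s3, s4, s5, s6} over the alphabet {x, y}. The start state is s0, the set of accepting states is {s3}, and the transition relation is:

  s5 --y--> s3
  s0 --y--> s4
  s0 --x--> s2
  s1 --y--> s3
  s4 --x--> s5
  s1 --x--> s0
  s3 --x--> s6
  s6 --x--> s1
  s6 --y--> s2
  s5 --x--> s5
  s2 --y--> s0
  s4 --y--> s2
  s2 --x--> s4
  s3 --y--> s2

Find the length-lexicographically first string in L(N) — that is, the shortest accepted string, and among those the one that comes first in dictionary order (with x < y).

yxy

A breadth-first search from s0 reaches an accepting state first via the path s0 → s4 → s5 → s3 on input yxy.
No string of length < 3 is accepted (BFS exhausts all shorter strings without reaching an accepting state), and yxy is the lexicographically least accepting string of length 3.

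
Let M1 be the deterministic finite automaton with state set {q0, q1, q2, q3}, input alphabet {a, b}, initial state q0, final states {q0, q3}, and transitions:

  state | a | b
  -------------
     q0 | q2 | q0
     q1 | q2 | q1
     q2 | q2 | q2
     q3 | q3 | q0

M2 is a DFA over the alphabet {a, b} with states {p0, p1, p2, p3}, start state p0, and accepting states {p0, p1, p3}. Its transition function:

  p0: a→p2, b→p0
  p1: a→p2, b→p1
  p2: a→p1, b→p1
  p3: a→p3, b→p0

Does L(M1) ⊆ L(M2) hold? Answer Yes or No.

Exploring the product automaton M1 × M2 from the start pair (q0, p0), following both machines on each input symbol, reaches 3 state pairs: (q0, p0), (q2, p2), (q2, p1).
M1 accepts in {q0, q3} and M2 accepts in {p0, p1, p3}. The reachable pairs whose M1-component is accepting are (q0, p0); in each of them the M2-component is accepting too, so the product for L(M1) \ L(M2) (M1-component accepting, M2-component rejecting) has no reachable accepting pair and the difference is empty.
Hence every string in L(M1) is also in L(M2).

Yes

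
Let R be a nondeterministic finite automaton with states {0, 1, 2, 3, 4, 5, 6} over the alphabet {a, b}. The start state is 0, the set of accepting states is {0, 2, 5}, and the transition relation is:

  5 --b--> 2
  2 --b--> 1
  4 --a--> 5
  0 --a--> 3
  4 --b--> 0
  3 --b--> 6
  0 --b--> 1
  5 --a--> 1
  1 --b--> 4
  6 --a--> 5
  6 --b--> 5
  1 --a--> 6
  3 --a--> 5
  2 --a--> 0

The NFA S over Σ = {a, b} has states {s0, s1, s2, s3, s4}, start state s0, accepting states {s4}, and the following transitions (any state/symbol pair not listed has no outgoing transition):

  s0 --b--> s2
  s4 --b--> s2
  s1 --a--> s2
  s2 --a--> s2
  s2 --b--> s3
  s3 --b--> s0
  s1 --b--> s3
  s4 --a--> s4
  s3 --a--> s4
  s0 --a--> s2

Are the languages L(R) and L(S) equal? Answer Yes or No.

No

The empty string ε is accepted by R but rejected by S.
So L(R) ≠ L(S).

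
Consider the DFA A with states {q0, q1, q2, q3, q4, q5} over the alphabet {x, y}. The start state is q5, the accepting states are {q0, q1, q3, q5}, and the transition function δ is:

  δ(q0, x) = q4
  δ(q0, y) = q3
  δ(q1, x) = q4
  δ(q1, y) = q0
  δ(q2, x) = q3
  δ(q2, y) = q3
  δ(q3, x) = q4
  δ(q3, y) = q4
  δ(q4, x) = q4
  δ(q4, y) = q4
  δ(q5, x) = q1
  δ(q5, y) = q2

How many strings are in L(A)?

The useful subgraph on states {q0, q1, q2, q3, q5} is acyclic, so L(A) is finite; the longest accepting path visits 4 useful states, giving maximum string length 3.
Counting accepting paths from q5 by length: 1 of length 0, 1 of length 1, 3 of length 2, 1 of length 3. Total 6.

6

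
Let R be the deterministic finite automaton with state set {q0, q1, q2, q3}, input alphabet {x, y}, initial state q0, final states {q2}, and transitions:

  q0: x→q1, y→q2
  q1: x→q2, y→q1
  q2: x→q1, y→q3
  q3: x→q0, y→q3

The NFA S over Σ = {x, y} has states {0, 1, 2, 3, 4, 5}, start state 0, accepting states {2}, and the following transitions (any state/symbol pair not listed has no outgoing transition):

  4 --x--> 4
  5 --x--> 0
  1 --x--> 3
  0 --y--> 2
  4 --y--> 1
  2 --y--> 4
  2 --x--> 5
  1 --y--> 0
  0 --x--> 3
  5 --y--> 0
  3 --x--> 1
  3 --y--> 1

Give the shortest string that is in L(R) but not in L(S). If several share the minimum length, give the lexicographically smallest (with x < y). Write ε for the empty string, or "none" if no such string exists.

The string xx is accepted by R but not by S.
No shorter string lies in the difference, and xx is the lexicographically first length-2 string in L(R) \ L(S).

xx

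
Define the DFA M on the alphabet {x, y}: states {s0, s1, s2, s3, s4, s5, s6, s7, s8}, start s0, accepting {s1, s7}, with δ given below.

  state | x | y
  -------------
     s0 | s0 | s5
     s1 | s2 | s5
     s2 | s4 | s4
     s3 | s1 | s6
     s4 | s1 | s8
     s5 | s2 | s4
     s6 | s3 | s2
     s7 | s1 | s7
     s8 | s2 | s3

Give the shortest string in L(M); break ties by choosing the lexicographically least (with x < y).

A breadth-first search from s0 reaches an accepting state first via the path s0 → s5 → s4 → s1 on input yyx.
No string of length < 3 is accepted (BFS exhausts all shorter strings without reaching an accepting state), and yyx is the lexicographically least accepting string of length 3.

yyx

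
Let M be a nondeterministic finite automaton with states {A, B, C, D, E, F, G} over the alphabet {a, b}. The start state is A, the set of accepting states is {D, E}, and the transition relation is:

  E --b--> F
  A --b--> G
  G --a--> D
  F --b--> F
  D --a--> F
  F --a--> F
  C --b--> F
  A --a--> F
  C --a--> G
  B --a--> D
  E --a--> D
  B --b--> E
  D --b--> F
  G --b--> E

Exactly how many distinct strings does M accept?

3

The useful subgraph on states {A, D, E, G} is acyclic, so L(M) is finite; the longest accepting path visits 4 useful states, giving maximum string length 3.
Counting accepting paths from A by length: 2 of length 2, 1 of length 3. Total 3.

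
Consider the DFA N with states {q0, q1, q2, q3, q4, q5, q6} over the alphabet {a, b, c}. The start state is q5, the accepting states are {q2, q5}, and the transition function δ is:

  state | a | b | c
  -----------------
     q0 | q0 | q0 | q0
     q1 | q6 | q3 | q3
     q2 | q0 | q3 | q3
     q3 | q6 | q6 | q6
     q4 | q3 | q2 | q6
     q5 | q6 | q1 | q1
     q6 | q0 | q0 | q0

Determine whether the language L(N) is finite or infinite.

finite

The useful states (reachable from q5 and able to reach an accepting state) are {q5}.
Restricted to these states the transition graph has no cycle, so every accepting path has bounded length and L is finite.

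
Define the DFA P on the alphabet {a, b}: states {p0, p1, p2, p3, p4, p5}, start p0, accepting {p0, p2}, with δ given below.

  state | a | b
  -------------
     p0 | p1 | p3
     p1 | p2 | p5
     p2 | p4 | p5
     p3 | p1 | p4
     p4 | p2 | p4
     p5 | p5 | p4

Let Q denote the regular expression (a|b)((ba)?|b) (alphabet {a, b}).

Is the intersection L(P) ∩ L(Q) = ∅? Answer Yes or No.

The string bba is accepted by both P and Q.
Hence L(P) ∩ L(Q) ≠ ∅.

No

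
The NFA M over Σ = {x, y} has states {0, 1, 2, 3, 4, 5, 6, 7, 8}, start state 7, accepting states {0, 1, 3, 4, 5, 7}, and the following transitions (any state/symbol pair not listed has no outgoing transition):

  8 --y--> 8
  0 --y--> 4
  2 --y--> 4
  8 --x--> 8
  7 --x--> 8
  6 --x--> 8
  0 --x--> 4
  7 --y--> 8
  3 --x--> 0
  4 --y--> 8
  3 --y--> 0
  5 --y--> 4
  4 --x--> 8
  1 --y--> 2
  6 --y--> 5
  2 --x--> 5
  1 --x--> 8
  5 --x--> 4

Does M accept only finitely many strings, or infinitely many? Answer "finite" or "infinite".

finite

The useful states (reachable from 7 and able to reach an accepting state) are {7}.
Restricted to these states the transition graph has no cycle, so every accepting path has bounded length and L is finite.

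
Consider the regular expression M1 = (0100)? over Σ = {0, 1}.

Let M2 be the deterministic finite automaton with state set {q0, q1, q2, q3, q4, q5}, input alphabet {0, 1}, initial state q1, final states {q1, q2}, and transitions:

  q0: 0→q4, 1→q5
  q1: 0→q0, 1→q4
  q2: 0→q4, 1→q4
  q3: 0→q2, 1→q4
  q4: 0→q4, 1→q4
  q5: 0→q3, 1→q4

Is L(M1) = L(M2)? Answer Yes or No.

Converting the expression M1 to a DFA (subset construction, then merging equivalent states) gives the minimal DFA with states {r0, r1, r2, r3, r4, r5}, start state r0, accepting states {r0, r5} and transitions r0: 0→r1, 1→r2; r1: 0→r2, 1→r3; r2: 0→r2, 1→r2; r3: 0→r4, 1→r2; r4: 0→r5, 1→r2; r5: 0→r2, 1→r2.
Exploring the product automaton M1 × M2 from the start pair (r0, q1), following both machines on each input symbol, reaches 6 state pairs: (r0, q1), (r1, q0), (r2, q4), (r3, q5), (r4, q3), (r5, q2).
M1 accepts in {r0, r5} and M2 accepts in {q1, q2}. In every reachable pair the two components are either both accepting — (r0, q1), (r5, q2) — or both non-accepting, so no string is accepted by exactly one of the machines: L(M1) \ L(M2) and L(M2) \ L(M1) are both empty.
Hence every string is accepted by M1 iff it is accepted by M2, and the two languages coincide.

Yes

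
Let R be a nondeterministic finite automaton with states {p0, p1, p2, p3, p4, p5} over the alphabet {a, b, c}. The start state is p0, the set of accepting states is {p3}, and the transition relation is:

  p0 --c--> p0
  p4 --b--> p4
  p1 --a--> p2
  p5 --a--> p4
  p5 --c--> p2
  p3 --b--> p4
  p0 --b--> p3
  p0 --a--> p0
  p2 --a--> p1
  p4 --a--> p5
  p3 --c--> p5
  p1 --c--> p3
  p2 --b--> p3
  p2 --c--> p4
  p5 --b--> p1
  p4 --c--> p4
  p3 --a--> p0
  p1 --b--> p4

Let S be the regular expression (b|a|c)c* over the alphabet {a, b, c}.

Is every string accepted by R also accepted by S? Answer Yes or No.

No

The string ab is in L(R) but not in L(S).
So L(R) ⊄ L(S).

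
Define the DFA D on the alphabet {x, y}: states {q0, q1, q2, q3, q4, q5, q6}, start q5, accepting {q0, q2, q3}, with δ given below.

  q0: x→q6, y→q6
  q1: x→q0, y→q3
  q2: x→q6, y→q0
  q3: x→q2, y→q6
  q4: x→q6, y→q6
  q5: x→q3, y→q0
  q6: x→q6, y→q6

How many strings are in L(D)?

The useful subgraph on states {q0, q2, q3, q5} is acyclic, so L(D) is finite; the longest accepting path visits 4 useful states, giving maximum string length 3.
Counting accepting paths from q5 by length: 2 of length 1, 1 of length 2, 1 of length 3. Total 4.

4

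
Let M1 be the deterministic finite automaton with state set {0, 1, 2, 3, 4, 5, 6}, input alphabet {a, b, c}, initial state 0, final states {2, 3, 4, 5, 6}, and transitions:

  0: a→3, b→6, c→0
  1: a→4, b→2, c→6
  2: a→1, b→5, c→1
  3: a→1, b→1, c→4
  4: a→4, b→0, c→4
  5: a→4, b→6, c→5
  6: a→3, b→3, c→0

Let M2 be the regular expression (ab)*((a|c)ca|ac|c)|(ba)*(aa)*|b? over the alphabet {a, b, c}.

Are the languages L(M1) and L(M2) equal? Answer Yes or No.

The string a is accepted by M1 but rejected by M2.
So L(M1) ≠ L(M2).

No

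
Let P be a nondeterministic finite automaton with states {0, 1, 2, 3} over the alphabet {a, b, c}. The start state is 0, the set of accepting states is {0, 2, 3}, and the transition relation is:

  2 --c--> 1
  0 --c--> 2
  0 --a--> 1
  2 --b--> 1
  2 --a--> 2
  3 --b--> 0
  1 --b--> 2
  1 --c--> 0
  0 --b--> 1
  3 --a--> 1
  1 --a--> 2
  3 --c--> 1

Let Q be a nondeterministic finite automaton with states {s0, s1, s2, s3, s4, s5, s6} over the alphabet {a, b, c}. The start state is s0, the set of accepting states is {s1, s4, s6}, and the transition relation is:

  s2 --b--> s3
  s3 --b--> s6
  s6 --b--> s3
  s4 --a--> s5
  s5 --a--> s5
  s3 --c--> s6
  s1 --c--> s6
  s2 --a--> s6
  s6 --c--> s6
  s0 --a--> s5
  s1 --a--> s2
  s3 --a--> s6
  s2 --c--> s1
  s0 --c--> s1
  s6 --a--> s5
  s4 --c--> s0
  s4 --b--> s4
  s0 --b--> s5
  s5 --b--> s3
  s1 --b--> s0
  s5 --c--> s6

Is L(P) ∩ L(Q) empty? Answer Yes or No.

No

The string c is accepted by both P and Q.
Hence L(P) ∩ L(Q) ≠ ∅.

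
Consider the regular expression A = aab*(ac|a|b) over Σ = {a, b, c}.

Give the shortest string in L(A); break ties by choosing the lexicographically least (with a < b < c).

By inspection of the expression, no string of length less than 3 matches, and aaa is the lexicographically first match of length 3.

aaa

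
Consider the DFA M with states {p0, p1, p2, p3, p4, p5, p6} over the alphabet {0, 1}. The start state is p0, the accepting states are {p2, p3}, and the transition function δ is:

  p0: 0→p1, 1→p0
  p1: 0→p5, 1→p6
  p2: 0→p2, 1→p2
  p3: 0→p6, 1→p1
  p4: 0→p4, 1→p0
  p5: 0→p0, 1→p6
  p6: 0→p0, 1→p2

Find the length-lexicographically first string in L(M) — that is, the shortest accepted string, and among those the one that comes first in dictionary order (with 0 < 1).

A breadth-first search from p0 reaches an accepting state first via the path p0 → p1 → p6 → p2 on input 011.
No string of length < 3 is accepted (BFS exhausts all shorter strings without reaching an accepting state), and 011 is the lexicographically least accepting string of length 3.

011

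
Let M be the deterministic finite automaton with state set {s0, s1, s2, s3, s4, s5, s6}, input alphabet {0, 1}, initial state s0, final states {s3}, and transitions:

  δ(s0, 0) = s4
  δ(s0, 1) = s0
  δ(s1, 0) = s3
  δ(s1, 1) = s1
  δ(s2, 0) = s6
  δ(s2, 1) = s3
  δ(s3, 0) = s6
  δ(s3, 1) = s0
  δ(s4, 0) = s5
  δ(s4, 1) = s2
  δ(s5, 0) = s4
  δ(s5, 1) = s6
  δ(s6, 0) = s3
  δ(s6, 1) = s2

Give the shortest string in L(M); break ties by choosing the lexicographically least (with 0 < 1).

A breadth-first search from s0 reaches an accepting state first via the path s0 → s4 → s2 → s3 on input 011.
No string of length < 3 is accepted (BFS exhausts all shorter strings without reaching an accepting state), and 011 is the lexicographically least accepting string of length 3.

011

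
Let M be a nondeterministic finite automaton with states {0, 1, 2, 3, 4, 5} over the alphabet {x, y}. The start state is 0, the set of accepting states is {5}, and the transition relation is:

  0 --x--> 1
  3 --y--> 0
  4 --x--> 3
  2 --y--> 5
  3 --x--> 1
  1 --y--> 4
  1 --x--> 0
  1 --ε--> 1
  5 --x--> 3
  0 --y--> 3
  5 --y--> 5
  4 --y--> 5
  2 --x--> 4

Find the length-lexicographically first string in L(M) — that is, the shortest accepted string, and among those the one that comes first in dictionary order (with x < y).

xyy

A breadth-first search from 0 reaches an accepting state first via the path 0 → 1 → 4 → 5 on input xyy.
No string of length < 3 is accepted (BFS exhausts all shorter strings without reaching an accepting state), and xyy is the lexicographically least accepting string of length 3.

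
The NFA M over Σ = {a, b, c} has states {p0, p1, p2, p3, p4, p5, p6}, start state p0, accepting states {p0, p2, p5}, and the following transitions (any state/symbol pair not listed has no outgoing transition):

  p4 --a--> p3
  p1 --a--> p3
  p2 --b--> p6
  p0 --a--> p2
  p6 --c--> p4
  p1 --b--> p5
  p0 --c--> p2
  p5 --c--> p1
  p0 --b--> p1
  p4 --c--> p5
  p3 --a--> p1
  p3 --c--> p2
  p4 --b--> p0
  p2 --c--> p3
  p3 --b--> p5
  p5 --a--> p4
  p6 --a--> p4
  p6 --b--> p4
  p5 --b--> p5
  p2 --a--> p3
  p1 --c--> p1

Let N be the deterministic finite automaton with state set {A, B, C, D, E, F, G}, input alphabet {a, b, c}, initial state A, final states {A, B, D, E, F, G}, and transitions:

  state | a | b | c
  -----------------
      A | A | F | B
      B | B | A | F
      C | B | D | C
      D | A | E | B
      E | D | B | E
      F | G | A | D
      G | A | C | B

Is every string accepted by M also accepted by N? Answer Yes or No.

No

The string bab is in L(M) but not in L(N).
So L(M) ⊄ L(N).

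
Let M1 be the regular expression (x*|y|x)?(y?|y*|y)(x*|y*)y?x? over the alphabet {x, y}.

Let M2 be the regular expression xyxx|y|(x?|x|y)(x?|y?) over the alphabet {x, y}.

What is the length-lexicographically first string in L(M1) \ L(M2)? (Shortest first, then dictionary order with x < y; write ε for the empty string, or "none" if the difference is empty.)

The string xxx is accepted by M1 but not by M2.
No shorter string lies in the difference, and xxx is the lexicographically first length-3 string in L(M1) \ L(M2).

xxx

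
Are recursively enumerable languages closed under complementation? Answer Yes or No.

No

If both L and its complement were r.e., running the two recognisers in parallel would decide L, so L would be recursive; but there are r.e. languages that are not recursive (e.g. the halting problem), and their complements are therefore not r.e.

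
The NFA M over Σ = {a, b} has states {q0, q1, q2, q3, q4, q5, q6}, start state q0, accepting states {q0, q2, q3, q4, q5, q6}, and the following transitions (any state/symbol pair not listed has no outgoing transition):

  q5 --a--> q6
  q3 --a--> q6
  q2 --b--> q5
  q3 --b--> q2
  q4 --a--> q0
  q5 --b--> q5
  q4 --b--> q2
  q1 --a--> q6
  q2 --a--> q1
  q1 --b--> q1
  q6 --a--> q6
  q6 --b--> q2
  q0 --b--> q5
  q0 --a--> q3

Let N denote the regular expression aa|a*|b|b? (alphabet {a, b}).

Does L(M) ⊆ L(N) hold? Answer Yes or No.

The string ab is in L(M) but not in L(N).
So L(M) ⊄ L(N).

No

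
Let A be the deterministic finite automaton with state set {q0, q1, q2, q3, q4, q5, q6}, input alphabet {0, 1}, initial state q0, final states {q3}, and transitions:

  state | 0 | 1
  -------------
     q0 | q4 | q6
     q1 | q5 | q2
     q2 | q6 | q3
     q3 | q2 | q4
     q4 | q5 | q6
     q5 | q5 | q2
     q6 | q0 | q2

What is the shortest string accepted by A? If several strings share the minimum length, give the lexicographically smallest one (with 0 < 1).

111

A breadth-first search from q0 reaches an accepting state first via the path q0 → q6 → q2 → q3 on input 111.
No string of length < 3 is accepted (BFS exhausts all shorter strings without reaching an accepting state), and 111 is the lexicographically least accepting string of length 3.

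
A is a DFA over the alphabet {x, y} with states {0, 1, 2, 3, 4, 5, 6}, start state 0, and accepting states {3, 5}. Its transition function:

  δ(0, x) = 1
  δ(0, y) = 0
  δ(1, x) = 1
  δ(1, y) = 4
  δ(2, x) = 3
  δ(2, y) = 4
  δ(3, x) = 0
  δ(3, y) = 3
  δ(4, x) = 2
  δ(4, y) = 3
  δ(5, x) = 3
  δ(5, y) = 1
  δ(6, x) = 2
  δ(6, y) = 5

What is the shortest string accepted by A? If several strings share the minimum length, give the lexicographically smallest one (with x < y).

xyy

A breadth-first search from 0 reaches an accepting state first via the path 0 → 1 → 4 → 3 on input xyy.
No string of length < 3 is accepted (BFS exhausts all shorter strings without reaching an accepting state), and xyy is the lexicographically least accepting string of length 3.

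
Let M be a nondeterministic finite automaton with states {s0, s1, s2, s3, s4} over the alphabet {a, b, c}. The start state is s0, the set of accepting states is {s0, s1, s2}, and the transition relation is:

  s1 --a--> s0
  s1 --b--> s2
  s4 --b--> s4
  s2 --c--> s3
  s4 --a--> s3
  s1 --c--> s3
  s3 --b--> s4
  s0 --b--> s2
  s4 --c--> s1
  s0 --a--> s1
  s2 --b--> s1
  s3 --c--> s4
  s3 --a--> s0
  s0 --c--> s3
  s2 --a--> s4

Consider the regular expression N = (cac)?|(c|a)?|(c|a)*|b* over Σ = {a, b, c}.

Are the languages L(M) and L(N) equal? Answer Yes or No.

No

The string ab is accepted by M but rejected by N.
So L(M) ≠ L(N).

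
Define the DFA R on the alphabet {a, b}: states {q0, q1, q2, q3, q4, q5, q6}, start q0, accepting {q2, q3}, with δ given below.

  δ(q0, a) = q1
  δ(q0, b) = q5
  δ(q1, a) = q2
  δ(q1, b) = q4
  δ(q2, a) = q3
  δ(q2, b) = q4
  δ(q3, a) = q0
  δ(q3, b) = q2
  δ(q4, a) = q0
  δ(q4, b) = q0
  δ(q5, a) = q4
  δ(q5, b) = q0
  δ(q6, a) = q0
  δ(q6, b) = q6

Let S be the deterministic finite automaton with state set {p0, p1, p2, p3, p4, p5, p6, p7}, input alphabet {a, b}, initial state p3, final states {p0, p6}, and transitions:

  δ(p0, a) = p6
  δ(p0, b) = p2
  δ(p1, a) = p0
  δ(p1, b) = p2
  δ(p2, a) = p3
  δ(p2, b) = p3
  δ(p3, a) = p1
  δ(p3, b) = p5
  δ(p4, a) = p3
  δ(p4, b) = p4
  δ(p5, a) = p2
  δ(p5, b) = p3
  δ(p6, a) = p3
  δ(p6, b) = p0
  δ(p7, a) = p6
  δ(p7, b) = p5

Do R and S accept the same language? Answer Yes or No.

Exploring the product automaton R × S from the start pair (q0, p3), following both machines on each input symbol, reaches 6 state pairs: (q0, p3), (q1, p1), (q5, p5), (q2, p0), (q4, p2), (q3, p6).
R accepts in {q2, q3} and S accepts in {p0, p6}. In every reachable pair the two components are either both accepting — (q2, p0), (q3, p6) — or both non-accepting, so no string is accepted by exactly one of the machines: L(R) \ L(S) and L(S) \ L(R) are both empty.
Hence every string is accepted by R iff it is accepted by S, and the two languages coincide.

Yes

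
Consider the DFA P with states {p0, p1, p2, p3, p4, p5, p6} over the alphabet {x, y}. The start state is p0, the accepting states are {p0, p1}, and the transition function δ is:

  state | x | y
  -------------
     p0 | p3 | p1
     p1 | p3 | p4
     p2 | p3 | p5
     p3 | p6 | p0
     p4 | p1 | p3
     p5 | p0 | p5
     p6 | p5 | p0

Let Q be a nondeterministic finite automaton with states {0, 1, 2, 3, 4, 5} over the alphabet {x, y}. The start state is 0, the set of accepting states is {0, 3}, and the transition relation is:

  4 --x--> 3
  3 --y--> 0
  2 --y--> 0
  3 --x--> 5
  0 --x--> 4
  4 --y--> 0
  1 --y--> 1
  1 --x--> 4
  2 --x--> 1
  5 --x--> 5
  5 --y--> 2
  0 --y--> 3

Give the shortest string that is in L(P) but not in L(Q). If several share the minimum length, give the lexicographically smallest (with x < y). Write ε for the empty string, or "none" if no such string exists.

yxy

The string yxy is accepted by P but not by Q.
No shorter string lies in the difference, and yxy is the lexicographically first length-3 string in L(P) \ L(Q).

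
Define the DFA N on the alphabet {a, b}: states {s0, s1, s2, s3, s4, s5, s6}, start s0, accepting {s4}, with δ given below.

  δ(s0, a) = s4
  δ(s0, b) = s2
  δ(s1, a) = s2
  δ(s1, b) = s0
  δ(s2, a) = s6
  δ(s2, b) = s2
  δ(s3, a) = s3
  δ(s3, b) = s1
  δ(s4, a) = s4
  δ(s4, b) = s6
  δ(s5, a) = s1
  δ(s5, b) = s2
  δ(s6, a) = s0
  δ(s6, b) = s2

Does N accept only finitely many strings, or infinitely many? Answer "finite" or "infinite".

infinite

State s2 is reachable from the start and can reach an accepting state, and it lies on the cycle s2 → s2.
Traversing that cycle any number of times yields accepted strings of unbounded length, so the language is infinite.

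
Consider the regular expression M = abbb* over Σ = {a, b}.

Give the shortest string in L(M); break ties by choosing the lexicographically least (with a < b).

By inspection of the expression, no string of length less than 3 matches, and abb is the lexicographically first match of length 3.

abb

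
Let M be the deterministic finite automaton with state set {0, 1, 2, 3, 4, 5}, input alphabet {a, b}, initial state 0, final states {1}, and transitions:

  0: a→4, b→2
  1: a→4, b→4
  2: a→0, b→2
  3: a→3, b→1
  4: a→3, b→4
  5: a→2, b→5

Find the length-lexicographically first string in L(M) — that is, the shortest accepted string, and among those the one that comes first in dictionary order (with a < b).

A breadth-first search from 0 reaches an accepting state first via the path 0 → 4 → 3 → 1 on input aab.
No string of length < 3 is accepted (BFS exhausts all shorter strings without reaching an accepting state), and aab is the lexicographically least accepting string of length 3.

aab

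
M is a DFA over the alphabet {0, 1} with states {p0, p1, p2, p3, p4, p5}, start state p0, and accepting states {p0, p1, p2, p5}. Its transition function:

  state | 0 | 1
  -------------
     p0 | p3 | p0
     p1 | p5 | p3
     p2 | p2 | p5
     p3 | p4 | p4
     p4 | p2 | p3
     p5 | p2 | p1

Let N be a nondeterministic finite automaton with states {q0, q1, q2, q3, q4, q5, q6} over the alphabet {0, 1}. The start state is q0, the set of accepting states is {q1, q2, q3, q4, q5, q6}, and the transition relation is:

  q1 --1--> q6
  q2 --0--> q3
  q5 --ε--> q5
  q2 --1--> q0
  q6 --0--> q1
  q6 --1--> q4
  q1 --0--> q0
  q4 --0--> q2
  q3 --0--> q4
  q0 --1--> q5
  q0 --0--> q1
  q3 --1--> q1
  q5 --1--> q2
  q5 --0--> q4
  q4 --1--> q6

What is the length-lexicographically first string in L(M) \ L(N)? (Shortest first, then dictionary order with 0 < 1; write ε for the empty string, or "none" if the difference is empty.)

ε

The empty string ε is accepted by M but not by N.
Since ε is the unique shortest string, it is the required witness.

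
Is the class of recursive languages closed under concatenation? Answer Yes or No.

Yes

For an input of length n, try each of the n+1 split points, running the decider for L₁ on the prefix and the decider for L₂ on the suffix; accept if some split succeeds. Finitely many halting sub-runs, so this decides L₁L₂.
So the recursive languages are closed under concatenation.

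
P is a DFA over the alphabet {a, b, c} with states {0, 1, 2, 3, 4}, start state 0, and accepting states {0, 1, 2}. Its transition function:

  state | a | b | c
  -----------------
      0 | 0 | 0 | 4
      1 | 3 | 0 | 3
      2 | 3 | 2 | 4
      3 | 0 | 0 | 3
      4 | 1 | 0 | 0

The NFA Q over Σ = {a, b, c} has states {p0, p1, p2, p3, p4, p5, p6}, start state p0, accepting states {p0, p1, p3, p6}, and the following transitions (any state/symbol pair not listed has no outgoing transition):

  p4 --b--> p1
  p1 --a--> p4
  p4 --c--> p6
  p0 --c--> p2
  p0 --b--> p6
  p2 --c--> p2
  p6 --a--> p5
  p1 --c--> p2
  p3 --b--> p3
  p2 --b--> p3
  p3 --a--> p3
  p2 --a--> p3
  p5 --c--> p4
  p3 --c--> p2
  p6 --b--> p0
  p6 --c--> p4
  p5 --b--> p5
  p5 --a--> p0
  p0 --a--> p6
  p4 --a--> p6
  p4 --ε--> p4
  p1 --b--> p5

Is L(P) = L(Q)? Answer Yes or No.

The string aa is accepted by P but rejected by Q.
So L(P) ≠ L(Q).

No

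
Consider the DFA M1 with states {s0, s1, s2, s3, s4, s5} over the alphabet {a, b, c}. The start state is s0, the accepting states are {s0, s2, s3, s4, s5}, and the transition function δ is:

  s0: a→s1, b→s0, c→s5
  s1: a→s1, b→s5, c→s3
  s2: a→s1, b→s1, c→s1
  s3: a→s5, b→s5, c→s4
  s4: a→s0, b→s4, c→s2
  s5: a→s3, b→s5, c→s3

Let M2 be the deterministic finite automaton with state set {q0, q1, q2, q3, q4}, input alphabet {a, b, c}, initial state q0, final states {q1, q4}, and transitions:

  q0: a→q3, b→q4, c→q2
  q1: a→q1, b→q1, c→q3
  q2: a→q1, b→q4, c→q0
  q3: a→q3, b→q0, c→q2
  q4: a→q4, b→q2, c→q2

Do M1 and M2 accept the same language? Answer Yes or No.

No

The empty string ε is accepted by M1 but rejected by M2.
So L(M1) ≠ L(M2).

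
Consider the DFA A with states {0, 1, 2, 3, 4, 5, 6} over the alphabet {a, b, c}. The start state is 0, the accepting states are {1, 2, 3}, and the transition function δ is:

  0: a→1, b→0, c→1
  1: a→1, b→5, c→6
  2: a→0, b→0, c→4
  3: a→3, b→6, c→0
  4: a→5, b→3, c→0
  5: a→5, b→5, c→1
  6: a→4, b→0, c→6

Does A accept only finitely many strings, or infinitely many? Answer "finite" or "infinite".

State 0 is reachable from the start and can reach an accepting state, and it lies on the cycle 0 → 0.
Traversing that cycle any number of times yields accepted strings of unbounded length, so the language is infinite.

infinite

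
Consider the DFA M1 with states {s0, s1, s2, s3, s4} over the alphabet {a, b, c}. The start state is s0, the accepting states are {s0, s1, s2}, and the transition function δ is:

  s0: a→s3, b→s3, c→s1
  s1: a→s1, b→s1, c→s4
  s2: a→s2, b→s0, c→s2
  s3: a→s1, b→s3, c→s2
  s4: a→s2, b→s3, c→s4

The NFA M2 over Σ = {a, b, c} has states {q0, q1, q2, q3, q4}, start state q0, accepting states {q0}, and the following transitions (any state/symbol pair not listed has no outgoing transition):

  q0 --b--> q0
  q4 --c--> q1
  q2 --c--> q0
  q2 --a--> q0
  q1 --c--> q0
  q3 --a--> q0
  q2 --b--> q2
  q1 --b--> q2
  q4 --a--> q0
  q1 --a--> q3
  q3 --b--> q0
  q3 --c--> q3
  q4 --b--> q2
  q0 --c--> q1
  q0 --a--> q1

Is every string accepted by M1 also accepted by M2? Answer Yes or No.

The string c is in L(M1) but not in L(M2).
So L(M1) ⊄ L(M2).

No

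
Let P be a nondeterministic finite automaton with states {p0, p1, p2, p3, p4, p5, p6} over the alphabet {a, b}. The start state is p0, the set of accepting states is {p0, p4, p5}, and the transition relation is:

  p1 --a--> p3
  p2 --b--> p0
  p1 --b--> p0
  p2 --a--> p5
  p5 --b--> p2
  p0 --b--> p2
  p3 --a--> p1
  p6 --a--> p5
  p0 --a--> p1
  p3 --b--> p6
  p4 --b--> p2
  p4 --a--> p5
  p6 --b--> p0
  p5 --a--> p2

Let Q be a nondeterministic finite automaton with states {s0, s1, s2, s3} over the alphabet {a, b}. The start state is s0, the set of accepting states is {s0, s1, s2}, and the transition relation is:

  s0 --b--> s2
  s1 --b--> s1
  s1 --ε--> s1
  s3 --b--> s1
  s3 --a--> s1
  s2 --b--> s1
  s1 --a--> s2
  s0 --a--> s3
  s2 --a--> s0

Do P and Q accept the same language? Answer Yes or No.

The string aabaaa is accepted by P but rejected by Q.
So L(P) ≠ L(Q).

No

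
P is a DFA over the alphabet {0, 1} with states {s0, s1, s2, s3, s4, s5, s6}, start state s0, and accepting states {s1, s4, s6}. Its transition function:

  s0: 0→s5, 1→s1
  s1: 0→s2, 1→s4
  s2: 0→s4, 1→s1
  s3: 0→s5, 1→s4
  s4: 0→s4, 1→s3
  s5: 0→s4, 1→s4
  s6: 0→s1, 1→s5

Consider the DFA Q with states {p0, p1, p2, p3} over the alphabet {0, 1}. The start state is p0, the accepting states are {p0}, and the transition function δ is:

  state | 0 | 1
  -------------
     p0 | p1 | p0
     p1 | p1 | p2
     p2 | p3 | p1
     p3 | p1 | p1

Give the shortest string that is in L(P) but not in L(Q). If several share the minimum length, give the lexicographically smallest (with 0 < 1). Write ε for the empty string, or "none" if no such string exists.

00

The string 00 is accepted by P but not by Q.
No shorter string lies in the difference, and 00 is the lexicographically first length-2 string in L(P) \ L(Q).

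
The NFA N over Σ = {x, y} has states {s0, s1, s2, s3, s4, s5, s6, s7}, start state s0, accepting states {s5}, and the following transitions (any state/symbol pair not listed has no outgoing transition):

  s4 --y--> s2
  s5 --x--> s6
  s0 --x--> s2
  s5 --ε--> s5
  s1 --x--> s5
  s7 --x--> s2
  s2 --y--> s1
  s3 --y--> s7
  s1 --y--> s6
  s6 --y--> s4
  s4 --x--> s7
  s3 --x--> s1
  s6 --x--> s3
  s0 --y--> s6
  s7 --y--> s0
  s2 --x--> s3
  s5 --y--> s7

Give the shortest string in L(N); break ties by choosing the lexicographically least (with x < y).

xyx

A breadth-first search from s0 reaches an accepting state first via the path s0 → s2 → s1 → s5 on input xyx.
No string of length < 3 is accepted (BFS exhausts all shorter strings without reaching an accepting state), and xyx is the lexicographically least accepting string of length 3.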